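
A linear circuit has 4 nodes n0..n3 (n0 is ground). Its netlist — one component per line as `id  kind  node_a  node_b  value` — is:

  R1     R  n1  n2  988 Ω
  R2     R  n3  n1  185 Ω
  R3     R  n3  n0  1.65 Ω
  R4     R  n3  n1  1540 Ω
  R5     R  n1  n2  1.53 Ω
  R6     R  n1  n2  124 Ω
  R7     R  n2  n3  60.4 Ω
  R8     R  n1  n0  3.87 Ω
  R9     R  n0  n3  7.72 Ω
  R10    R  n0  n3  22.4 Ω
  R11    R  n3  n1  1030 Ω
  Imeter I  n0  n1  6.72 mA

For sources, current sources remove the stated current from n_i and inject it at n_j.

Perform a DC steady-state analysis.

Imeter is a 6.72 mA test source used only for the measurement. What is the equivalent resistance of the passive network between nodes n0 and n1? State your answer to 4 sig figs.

MNA unknowns: 3 node voltages V₁..V_3
R1: Y=0.001012 on G[1,2]
R2: Y=0.005405 on G[3,1]
R3: Y=0.6061 on G[3,0]
R4: Y=0.0006494 on G[3,1]
R5: Y=0.6536 on G[1,2]
R6: Y=0.008065 on G[1,2]
R7: Y=0.01656 on G[2,3]
R8: Y=0.2584 on G[1,0]
R9: Y=0.1295 on G[0,3]
R10: Y=0.04464 on G[0,3]
R11: Y=0.0009709 on G[3,1]
Imeter: z[0]−=0.00672, z[1]+=0.00672
solve → V1=0.02392, V2=0.02336, V3=0.0006902

R_eq = 3.560 Ω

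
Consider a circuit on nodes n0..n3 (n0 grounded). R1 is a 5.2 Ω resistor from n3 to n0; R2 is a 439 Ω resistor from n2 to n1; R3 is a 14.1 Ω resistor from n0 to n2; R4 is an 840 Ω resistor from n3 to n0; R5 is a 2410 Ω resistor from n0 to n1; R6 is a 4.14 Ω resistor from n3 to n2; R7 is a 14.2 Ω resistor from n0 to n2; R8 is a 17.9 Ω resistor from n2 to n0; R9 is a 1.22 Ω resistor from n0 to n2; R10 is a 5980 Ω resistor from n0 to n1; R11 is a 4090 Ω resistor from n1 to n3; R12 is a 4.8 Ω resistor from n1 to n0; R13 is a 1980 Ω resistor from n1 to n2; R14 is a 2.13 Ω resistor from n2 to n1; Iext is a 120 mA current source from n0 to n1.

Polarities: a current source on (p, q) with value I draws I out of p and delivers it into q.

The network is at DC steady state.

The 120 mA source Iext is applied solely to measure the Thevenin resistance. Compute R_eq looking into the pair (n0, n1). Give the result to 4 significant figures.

R_eq = 1.846 Ω

Element admittances at DC:
  Y(R1) = 0.1923 S between n3,n0
  Y(R2) = 0.002278 S between n2,n1
  Y(R3) = 0.07092 S between n0,n2
  Y(R4) = 0.001190 S between n3,n0
  Y(R5) = 0.0004149 S between n0,n1
  Y(R6) = 0.2415 S between n3,n2
  Y(R7) = 0.07042 S between n0,n2
  Y(R8) = 0.05587 S between n2,n0
  Y(R9) = 0.8197 S between n0,n2
  Y(R10) = 0.0001672 S between n0,n1
  Y(R11) = 0.0002445 S between n1,n3
  Y(R12) = 0.2083 S between n1,n0
  Y(R13) = 0.0005051 S between n1,n2
  Y(R14) = 0.4695 S between n2,n1
  Iext: injects 0.12 A into n1 (from n0)
Assemble and solve the 3×3 MNA system:
  V(n1)=0.2215  V(n2)=0.06555  V(n3)=0.03650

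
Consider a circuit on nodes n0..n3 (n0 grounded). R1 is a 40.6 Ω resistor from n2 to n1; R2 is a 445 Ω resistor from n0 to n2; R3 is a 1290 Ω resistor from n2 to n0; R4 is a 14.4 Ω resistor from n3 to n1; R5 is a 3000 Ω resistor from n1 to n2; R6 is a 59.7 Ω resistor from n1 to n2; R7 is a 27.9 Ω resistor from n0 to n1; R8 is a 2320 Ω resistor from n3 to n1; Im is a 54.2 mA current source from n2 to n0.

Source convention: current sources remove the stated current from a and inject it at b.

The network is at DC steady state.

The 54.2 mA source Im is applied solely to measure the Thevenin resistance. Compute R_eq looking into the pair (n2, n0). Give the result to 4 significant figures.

R_eq = 44.84 Ω

Element admittances at DC:
  Y(R1) = 0.02463 S between n2,n1
  Y(R2) = 0.002247 S between n0,n2
  Y(R3) = 0.0007752 S between n2,n0
  Y(R4) = 0.06944 S between n3,n1
  Y(R5) = 0.0003333 S between n1,n2
  Y(R6) = 0.01675 S between n1,n2
  Y(R7) = 0.03584 S between n0,n1
  Y(R8) = 0.0004310 S between n3,n1
  Im: injects 0.0542 A into n0 (from n2)
Assemble and solve the 3×3 MNA system:
  V(n1)=-1.307  V(n2)=-2.430  V(n3)=-1.307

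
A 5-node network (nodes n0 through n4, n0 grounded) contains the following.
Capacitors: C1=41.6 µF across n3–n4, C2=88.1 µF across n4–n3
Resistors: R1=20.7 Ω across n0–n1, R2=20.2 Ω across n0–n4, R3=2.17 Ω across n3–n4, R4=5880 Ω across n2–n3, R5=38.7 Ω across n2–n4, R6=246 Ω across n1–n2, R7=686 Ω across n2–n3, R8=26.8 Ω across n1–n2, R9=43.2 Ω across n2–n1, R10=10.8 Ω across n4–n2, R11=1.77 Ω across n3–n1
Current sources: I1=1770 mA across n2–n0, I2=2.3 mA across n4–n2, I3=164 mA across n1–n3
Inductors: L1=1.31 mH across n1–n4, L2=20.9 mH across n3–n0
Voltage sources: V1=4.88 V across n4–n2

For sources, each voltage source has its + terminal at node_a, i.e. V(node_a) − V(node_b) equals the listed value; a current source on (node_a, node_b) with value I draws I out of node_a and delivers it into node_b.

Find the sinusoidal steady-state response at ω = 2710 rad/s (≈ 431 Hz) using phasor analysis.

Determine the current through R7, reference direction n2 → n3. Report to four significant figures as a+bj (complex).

Element admittances at ω=2710 rad/s:
  Y(C1) = 0.000+0.1127j S between n3,n4
  Y(R1) = 0.04831+0.000j S between n0,n1
  Y(R2) = 0.04950+0.000j S between n0,n4
  I1: injects 1.77 A into n0 (from n2)
  Y(R3) = 0.4608+0.000j S between n3,n4
  Y(R4) = 0.0001701+0.000j S between n2,n3
  Y(R5) = 0.02584+0.000j S between n2,n4
  I2: injects 0.0023 A into n2 (from n4)
  Y(R6) = 0.004065+0.000j S between n1,n2
  Y(R7) = 0.001458+0.000j S between n2,n3
  Y(R8) = 0.03731+0.000j S between n1,n2
  Y(R9) = 0.02315+0.000j S between n2,n1
  Y(L1) = 0.000-0.2817j S between n1,n4
  Y(R10) = 0.09259+0.000j S between n4,n2
  Y(L2) = 0.000-0.01766j S between n3,n0
  Y(C2) = 0.000+0.2388j S between n4,n3
  I3: injects 0.164 A into n3 (from n1)
  Y(R11) = 0.5650+0.000j S between n3,n1
  V1: constraint V(n4)−V(n2) = 4.88
Assemble and solve the 5×5 MNA system:
  V(n1)=-16.97-2.934j  V(n2)=-22.79-3.301j  V(n3)=-17.28-3.609j  V(n4)=-17.91-3.301j
  i(V1)=0.8055-0.02323j

-0.008023+0.0004491j A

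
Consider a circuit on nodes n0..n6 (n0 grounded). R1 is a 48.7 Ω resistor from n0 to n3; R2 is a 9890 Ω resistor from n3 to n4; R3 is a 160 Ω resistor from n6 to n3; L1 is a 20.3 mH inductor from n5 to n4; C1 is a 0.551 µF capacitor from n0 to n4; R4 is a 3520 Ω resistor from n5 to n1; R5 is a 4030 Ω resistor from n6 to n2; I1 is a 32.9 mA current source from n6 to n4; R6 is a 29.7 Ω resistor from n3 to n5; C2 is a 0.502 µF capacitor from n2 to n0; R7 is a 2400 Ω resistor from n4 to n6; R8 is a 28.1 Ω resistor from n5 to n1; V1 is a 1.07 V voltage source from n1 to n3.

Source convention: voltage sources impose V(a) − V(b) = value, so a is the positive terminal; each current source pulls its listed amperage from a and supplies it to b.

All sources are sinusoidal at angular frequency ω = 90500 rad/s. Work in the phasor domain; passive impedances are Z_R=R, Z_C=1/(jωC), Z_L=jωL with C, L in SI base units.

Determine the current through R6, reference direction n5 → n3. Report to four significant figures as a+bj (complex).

Apply KCL at each of the 6 non-ground nodes and solve the resulting linear system.
Node n1: branches {R4, R8, V1} → V_1 = -0.3446-0.03605j
Node n2: branches {R5, C2} → V_2 = -0.0005531+0.03296j
Node n3: branches {R1, R2, R3, R6, V1} → V_3 = -1.415-0.03605j
Node n4: branches {R2, L1, C1, I1, R7} → V_4 = 0.01535-0.6125j
Node n5: branches {L1, R4, R6, R8} → V_5 = -0.8671-0.04296j
Node n6: branches {R3, R5, I1, R7} → V_6 = -6.036-0.06831j
Source currents: i(V1)=-0.01874-0.0002478j

0.01843-0.0002326j A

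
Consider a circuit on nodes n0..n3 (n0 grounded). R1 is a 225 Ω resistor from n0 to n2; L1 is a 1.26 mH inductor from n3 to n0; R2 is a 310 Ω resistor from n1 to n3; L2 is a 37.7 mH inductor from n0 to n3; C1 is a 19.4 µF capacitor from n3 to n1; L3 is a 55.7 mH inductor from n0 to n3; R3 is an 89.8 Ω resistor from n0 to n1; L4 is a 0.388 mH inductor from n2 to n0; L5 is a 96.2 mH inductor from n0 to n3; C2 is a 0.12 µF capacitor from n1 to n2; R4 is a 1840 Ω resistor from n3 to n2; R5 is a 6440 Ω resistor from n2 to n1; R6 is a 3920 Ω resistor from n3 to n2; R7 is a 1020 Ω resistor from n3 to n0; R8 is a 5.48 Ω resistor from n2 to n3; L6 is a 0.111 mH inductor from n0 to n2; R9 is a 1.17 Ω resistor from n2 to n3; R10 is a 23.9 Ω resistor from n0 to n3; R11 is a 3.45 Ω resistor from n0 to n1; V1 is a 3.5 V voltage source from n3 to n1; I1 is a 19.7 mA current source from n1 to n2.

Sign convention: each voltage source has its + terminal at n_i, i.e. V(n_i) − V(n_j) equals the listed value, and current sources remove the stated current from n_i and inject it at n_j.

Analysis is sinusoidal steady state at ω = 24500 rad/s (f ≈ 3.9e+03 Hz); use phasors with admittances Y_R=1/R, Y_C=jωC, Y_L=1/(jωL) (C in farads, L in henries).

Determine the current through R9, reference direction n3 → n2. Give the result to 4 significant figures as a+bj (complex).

0.4809-0.2391j A

Apply KCL at each of the 3 non-ground nodes and solve the resulting linear system.
Node n1: branches {R2, C1, R3, C2, R5, R11, V1, I1} → V_1 = -2.293+0.9916j
Node n2: branches {R1, L4, C2, R4, R5, R6, R8, L6, R9, I1} → V_2 = 0.6444+1.271j
Node n3: branches {L1, R2, L2, C1, L3, L5, R4, R6, R7, R8, R9, R10, V1} → V_3 = 1.207+0.9916j
Source currents: i(V1)=-0.6814-1.374j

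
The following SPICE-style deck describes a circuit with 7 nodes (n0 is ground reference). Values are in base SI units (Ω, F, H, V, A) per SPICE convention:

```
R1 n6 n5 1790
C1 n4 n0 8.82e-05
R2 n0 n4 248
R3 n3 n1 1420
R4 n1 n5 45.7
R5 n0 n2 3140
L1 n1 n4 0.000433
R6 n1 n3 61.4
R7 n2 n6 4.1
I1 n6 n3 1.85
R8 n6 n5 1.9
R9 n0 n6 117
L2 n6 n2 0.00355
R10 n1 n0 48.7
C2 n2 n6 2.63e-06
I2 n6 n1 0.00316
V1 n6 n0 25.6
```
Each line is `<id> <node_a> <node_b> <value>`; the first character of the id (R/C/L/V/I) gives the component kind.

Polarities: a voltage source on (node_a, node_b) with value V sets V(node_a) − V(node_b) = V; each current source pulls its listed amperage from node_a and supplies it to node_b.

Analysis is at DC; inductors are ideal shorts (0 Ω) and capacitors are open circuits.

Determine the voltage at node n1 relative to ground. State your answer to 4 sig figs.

Apply KCL at each of the 6 non-ground nodes and solve the resulting linear system.
Node n1: branches {R3, R4, L1, R6, R10, I2} → V_1 = 52.46
Node n2: branches {R5, R7, L2, C2} → V_2 = 25.60
Node n3: branches {R3, R6, I1} → V_3 = 161.3
Node n4: branches {C1, R2, L1} → V_4 = 52.46
Node n5: branches {R1, R4, R8} → V_5 = 26.67
Node n6: branches {R1, R7, I1, R8, R9, L2, C2, I2, V1} → V_6 = 25.60
Source currents: i(L1)=0.2115, i(L2)=0.008153, i(V1)=-1.516

52.46 V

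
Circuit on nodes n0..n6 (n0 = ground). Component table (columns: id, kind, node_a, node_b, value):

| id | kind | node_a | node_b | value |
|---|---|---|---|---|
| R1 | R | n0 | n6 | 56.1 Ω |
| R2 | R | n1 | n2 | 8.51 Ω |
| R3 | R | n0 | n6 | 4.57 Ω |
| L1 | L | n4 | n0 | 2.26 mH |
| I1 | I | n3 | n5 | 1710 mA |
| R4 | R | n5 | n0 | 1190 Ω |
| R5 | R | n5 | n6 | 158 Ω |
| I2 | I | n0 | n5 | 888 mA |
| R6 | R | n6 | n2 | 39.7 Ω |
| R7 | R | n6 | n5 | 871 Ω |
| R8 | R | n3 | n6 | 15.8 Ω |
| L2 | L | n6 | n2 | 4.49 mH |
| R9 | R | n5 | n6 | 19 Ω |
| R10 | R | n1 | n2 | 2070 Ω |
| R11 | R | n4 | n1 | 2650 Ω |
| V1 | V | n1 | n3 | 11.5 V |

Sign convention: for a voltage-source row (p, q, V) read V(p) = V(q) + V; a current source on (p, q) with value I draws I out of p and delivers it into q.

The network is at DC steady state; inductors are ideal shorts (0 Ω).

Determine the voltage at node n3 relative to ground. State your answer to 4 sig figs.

-13.32 V

MNA unknowns: 6 node voltages V₁..V_6 plus 3 source currents (L1, L2, V1)
R1: Y=0.01783 on G[0,6]
R2: Y=0.1175 on G[1,2]
R3: Y=0.2188 on G[0,6]
L1: row V4−V0=0, i_L1 at 4,0
I1: z[3]−=1.71, z[5]+=1.71
R4: Y=0.0008403 on G[5,0]
R5: Y=0.006329 on G[5,6]
I2: z[0]−=0.888, z[5]+=0.888
R6: Y=0.02519 on G[6,2]
R7: Y=0.001148 on G[6,5]
R8: Y=0.06329 on G[3,6]
L2: row V6−V2=0, i_L2 at 6,2
R9: Y=0.05263 on G[5,6]
R10: Y=0.0004831 on G[1,2]
R11: Y=0.0003774 on G[4,1]
V1: row V1−V3=11.5, i_V1 at 1,3
solve → V1=-1.823, V2=3.591, V3=-13.32, V4=0.000, V5=46.17, V6=3.591
aux → i_L1=-0.0006878, i_L2=0.6388, i_V1=0.6395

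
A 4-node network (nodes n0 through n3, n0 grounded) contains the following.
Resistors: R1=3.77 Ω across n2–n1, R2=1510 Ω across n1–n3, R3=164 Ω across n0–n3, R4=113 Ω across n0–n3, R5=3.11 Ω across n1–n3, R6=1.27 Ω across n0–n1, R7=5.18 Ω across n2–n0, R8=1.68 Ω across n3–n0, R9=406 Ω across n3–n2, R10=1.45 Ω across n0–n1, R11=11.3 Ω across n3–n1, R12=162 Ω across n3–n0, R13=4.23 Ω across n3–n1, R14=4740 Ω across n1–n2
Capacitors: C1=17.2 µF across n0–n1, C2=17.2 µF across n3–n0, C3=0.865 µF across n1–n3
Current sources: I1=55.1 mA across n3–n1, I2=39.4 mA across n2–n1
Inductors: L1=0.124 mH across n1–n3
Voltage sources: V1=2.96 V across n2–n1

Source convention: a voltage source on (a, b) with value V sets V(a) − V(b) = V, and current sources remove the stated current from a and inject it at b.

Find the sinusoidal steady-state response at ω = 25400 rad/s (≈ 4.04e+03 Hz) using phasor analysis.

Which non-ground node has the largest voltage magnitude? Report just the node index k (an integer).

Apply KCL at each of the 3 non-ground nodes and solve the resulting linear system.
Node n1: branches {R1, R2, C1, I1, L1, R5, C3, R6, I2, R10, R11, R13, R14, V1} → V_1 = -0.2473+0.06213j
Node n2: branches {R1, I2, R7, R9, R14, V1} → V_2 = 2.713+0.06213j
Node n3: branches {R2, R3, C2, I1, L1, R4, R5, C3, R8, R9, R11, R12, R13} → V_3 = -0.1384+0.1051j
Source currents: i(V1)=-1.356-0.01189j

2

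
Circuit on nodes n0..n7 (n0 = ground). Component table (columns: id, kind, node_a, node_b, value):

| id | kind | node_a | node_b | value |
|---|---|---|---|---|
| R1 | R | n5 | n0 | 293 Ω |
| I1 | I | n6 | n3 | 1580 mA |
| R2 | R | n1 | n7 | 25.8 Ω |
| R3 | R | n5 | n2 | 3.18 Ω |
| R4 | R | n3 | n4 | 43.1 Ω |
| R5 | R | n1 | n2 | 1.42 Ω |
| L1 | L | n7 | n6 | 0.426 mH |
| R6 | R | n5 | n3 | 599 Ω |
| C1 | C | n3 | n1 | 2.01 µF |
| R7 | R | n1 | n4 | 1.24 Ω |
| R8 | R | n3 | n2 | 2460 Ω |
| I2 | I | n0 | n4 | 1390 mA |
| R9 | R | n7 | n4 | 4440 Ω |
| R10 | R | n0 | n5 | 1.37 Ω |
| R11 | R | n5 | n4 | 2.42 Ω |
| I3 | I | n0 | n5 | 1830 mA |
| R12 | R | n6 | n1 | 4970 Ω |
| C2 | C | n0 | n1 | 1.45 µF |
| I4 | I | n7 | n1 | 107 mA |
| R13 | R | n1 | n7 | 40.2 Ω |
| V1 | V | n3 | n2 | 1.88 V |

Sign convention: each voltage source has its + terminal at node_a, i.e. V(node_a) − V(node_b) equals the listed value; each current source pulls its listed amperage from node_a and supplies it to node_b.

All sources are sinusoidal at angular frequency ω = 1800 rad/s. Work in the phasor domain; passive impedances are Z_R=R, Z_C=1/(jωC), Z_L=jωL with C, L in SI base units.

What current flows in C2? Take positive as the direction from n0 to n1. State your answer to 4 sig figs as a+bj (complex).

-0.0001033-0.01373j A

MNA unknowns: 7 node voltages V₁..V_7 plus 1 source current (V1)
R1: Y=0.003413+0.000j on G[5,0]
I1: z[6]−=1.58, z[3]+=1.58
R2: Y=0.03876+0.000j on G[1,7]
R3: Y=0.3145+0.000j on G[5,2]
R4: Y=0.02320+0.000j on G[3,4]
R5: Y=0.7042+0.000j on G[1,2]
L1: Y=0.000-1.304j on G[7,6]
R6: Y=0.001669+0.000j on G[5,3]
C1: Y=0.000+0.003618j on G[3,1]
R7: Y=0.8065+0.000j on G[1,4]
R8: Y=0.0004065+0.000j on G[3,2]
I2: z[0]−=1.39, z[4]+=1.39
R9: Y=0.0002252+0.000j on G[7,4]
R10: Y=0.7299+0.000j on G[0,5]
R11: Y=0.4132+0.000j on G[5,4]
I3: z[0]−=1.83, z[5]+=1.83
R12: Y=0.0002012+0.000j on G[6,1]
C2: Y=0.000+0.002610j on G[0,1]
I4: z[7]−=0.107, z[1]+=0.107
R13: Y=0.02488+0.000j on G[1,7]
V1: row V3−V2=1.88, i_V1 at 3,2
solve → V1=5.261-0.03957j, V2=6.486-0.04387j, V3=8.366-0.04387j, V4=6.143-0.03272j, V5=4.391-0.01873j, V6=-21.07-1.243j, V7=-21.07-0.03575j
aux → i_V1=1.521-0.01093j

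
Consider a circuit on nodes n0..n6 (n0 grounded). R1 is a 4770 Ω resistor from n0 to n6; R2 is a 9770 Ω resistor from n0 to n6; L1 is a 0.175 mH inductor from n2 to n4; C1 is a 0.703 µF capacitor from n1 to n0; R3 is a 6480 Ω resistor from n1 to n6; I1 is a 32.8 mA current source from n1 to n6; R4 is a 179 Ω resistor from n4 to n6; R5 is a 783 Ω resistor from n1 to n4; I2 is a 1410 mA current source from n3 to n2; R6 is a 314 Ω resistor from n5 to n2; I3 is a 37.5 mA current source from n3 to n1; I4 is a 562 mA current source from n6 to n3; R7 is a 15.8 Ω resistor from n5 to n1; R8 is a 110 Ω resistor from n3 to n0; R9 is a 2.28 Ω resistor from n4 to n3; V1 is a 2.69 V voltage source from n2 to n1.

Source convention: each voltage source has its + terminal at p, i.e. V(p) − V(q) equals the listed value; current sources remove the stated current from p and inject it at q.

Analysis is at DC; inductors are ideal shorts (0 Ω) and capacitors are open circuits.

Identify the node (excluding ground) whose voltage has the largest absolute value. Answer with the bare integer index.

6

MNA unknowns: 6 node voltages V₁..V_6 plus 2 source currents (L1, V1)
R1: Y=0.0002096 on G[0,6]
R2: Y=0.0001024 on G[0,6]
L1: row V2−V4=0, i_L1 at 2,4
C1: Y=0.000 on G[1,0]
R3: Y=0.0001543 on G[1,6]
I1: z[1]−=0.0328, z[6]+=0.0328
R4: Y=0.005587 on G[4,6]
R5: Y=0.001277 on G[1,4]
I2: z[3]−=1.41, z[2]+=1.41
R6: Y=0.003185 on G[5,2]
I3: z[3]−=0.0375, z[1]+=0.0375
I4: z[6]−=0.562, z[3]+=0.562
R7: Y=0.06329 on G[5,1]
R8: Y=0.009091 on G[3,0]
R9: Y=0.4386 on G[4,3]
V1: row V2−V1=2.69, i_V1 at 2,1
solve → V1=2.231, V2=4.921, V3=2.843, V4=4.921, V5=2.359, V6=-82.83
aux → i_L1=1.405, i_V1=-0.003165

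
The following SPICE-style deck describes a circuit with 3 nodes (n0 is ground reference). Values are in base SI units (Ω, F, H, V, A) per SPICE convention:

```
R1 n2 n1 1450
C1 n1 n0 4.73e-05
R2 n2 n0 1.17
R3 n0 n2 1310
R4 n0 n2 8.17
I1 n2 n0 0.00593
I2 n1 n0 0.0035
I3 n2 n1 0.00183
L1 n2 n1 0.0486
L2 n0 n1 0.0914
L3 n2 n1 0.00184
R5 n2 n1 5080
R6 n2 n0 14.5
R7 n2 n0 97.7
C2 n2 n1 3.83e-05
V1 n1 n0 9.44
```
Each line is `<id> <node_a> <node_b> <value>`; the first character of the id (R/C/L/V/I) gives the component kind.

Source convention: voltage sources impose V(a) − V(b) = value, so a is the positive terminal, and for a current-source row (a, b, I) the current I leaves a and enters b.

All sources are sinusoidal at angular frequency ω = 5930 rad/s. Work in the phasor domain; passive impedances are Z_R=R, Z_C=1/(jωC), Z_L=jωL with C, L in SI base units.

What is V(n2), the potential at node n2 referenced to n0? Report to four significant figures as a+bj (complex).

MNA unknowns: 2 node voltages V₁..V_2 plus 1 source current (V1)
R1: Y=0.0006897+0.000j on G[2,1]
C1: Y=0.000+0.2805j on G[1,0]
R2: Y=0.8547+0.000j on G[2,0]
R3: Y=0.0007634+0.000j on G[0,2]
R4: Y=0.1224+0.000j on G[0,2]
I1: z[2]−=0.00593, z[0]+=0.00593
I2: z[1]−=0.0035, z[0]+=0.0035
I3: z[2]−=0.00183, z[1]+=0.00183
L1: Y=0.000-0.003470j on G[2,1]
L2: Y=0.000-0.001845j on G[0,1]
L3: Y=0.000-0.09165j on G[2,1]
R5: Y=0.0001969+0.000j on G[2,1]
R6: Y=0.06897+0.000j on G[2,0]
R7: Y=0.01024+0.000j on G[2,0]
C2: Y=0.000+0.2271j on G[2,1]
V1: row V1−V0=9.44, i_V1 at 1,0
solve → V1=9.440+0.000j, V2=0.1453+1.160j
aux → i_V1=-0.1630-3.856j

0.1453+1.160j V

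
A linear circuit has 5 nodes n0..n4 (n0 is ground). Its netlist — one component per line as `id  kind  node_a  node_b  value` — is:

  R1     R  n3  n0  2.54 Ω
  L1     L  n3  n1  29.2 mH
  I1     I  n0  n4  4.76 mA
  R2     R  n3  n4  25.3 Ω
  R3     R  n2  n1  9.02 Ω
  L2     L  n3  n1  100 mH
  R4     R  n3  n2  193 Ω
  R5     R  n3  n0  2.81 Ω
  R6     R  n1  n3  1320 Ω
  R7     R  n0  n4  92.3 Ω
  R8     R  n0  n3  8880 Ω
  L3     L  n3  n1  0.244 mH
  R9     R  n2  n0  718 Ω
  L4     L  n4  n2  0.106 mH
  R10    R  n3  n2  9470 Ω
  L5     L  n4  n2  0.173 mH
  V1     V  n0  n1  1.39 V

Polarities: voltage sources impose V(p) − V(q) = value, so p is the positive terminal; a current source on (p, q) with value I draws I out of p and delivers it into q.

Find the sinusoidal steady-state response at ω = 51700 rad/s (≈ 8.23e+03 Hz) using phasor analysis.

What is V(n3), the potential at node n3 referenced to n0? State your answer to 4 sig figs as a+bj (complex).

Apply KCL at each of the 4 non-ground nodes and solve the resulting linear system.
Node n1: branches {L1, R3, L2, R6, L3, V1} → V_1 = -1.390+0.000j
Node n2: branches {R3, R4, R9, L4, R10, L5} → V_2 = -0.9092-0.01092j
Node n3: branches {R1, L1, R2, L2, R4, R5, R6, R8, L3, R10} → V_3 = -0.06640+0.1408j
Node n4: branches {I1, R2, R7, L4, L5} → V_4 = -0.9023+0.1508j
Source currents: i(V1)=-0.06558+0.1072j

-0.06640+0.1408j V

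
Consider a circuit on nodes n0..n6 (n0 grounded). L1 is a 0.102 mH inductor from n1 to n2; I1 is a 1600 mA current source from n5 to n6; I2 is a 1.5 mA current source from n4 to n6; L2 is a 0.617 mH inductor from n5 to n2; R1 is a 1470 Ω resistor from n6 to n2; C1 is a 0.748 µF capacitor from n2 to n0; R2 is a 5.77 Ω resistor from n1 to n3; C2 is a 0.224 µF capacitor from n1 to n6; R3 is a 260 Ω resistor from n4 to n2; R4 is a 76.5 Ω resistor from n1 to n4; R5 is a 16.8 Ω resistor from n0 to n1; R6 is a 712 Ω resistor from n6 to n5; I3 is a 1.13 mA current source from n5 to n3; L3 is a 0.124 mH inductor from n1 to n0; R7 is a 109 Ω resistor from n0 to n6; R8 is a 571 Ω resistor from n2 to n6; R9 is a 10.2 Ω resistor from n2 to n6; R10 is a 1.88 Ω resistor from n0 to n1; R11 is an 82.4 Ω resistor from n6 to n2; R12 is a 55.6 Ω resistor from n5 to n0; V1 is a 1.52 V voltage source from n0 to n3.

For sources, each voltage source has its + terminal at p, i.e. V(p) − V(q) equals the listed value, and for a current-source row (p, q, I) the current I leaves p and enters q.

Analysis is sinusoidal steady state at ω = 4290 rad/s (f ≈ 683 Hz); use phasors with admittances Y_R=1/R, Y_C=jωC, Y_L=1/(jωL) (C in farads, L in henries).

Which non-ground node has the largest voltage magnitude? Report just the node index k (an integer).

6

Apply KCL at each of the 6 non-ground nodes and solve the resulting linear system.
Node n1: branches {L1, R2, C2, R4, R5, L3, R10} → V_1 = -0.1075-0.1567j
Node n2: branches {L1, L2, R1, C1, R3, R8, R9, R11} → V_2 = -0.1381-0.2058j
Node n3: branches {R2, I3, V1} → V_3 = -1.520+0.000j
Node n4: branches {I2, R3, R4} → V_4 = -0.2031-0.1679j
Node n5: branches {I1, L2, R6, I3, R12} → V_5 = -0.3615-4.378j
Node n6: branches {I1, I2, R1, C2, R6, R7, R8, R9, R11} → V_6 = 12.87-0.3393j
Source currents: i(V1)=-0.2459+0.02716j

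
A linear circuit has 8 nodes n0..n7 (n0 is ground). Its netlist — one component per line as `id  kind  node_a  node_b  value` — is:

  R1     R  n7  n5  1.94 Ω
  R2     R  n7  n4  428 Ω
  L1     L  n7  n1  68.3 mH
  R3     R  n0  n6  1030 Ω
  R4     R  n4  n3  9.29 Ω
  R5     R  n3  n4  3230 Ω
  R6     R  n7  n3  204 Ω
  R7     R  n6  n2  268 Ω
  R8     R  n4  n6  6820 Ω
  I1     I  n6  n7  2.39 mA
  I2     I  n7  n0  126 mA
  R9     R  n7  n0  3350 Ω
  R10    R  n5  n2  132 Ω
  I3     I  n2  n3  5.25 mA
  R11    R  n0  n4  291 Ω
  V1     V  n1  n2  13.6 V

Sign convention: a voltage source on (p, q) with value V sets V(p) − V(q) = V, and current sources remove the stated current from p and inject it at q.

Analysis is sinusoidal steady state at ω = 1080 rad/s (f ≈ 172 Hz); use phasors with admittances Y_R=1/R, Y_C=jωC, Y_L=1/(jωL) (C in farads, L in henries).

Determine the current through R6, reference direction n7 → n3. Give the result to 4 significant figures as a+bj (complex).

Element admittances at ω=1080 rad/s:
  Y(R1) = 0.5155+0.000j S between n7,n5
  Y(R2) = 0.002336+0.000j S between n7,n4
  Y(L1) = 0.000-0.01356j S between n7,n1
  Y(R3) = 0.0009709+0.000j S between n0,n6
  Y(R4) = 0.1076+0.000j S between n4,n3
  Y(R5) = 0.0003096+0.000j S between n3,n4
  Y(R6) = 0.004902+0.000j S between n7,n3
  Y(R7) = 0.003731+0.000j S between n6,n2
  Y(R8) = 0.0001466+0.000j S between n4,n6
  I1: injects 0.00239 A into n7 (from n6)
  I2: injects 0.126 A into n0 (from n7)
  Y(R9) = 0.0002985+0.000j S between n7,n0
  Y(R10) = 0.007576+0.000j S between n5,n2
  I3: injects 0.00525 A into n3 (from n2)
  Y(R11) = 0.003436+0.000j S between n0,n4
  V1: constraint V(n1)−V(n2) = 13.6
Assemble and solve the 8×8 MNA system:
  V(n1)=-31.14+5.545j  V(n2)=-44.74+5.545j  V(n3)=-23.99-1.078j  V(n4)=-23.52-1.051j  V(n5)=-35.61-1.571j  V(n6)=-35.64+4.235j  V(n7)=-35.48-1.676j
  i(V1)=-0.09789+0.05880j

-0.05633-0.002928j A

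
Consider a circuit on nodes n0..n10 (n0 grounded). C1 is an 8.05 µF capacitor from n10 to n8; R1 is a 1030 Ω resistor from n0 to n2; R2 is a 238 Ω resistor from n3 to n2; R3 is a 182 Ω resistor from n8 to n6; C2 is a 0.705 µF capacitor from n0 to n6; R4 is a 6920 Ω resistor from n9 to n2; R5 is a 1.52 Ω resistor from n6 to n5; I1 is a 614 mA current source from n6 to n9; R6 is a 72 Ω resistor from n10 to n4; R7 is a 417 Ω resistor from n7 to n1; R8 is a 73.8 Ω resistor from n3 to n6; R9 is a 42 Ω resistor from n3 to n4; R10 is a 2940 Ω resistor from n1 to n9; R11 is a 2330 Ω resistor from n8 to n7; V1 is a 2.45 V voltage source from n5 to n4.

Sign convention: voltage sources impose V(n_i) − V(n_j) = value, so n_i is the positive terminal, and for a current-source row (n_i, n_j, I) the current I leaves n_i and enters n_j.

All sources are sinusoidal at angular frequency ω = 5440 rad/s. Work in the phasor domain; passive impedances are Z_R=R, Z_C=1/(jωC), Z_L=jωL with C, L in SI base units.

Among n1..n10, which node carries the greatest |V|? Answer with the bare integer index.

9

Element admittances at ω=5440 rad/s:
  Y(C1) = 0.000+0.04379j S between n10,n8
  Y(R1) = 0.0009709+0.000j S between n0,n2
  Y(R2) = 0.004202+0.000j S between n3,n2
  Y(R3) = 0.005495+0.000j S between n8,n6
  Y(C2) = 0.000+0.003835j S between n0,n6
  Y(R4) = 0.0001445+0.000j S between n9,n2
  Y(R5) = 0.6579+0.000j S between n6,n5
  I1: injects 0.614 A into n9 (from n6)
  Y(R6) = 0.01389+0.000j S between n10,n4
  Y(R7) = 0.002398+0.000j S between n7,n1
  Y(R8) = 0.01355+0.000j S between n3,n6
  Y(R9) = 0.02381+0.000j S between n3,n4
  Y(R10) = 0.0003401+0.000j S between n1,n9
  Y(R11) = 0.0004292+0.000j S between n8,n7
  V1: constraint V(n5)−V(n4) = 2.45
Assemble and solve the 11×11 MNA system:
  V(n1)=948.5+10.01j  V(n2)=54.52+10.97j  V(n3)=1.965+13.53j  V(n4)=-4.611+13.82j  V(n5)=-2.161+13.82j  V(n6)=-2.777+13.80j  V(n7)=806.6+9.975j  V(n8)=13.83+9.749j  V(n9)=1949+10.30j  V(n10)=13.32+15.43j
  i(V1)=-0.4056-0.01531j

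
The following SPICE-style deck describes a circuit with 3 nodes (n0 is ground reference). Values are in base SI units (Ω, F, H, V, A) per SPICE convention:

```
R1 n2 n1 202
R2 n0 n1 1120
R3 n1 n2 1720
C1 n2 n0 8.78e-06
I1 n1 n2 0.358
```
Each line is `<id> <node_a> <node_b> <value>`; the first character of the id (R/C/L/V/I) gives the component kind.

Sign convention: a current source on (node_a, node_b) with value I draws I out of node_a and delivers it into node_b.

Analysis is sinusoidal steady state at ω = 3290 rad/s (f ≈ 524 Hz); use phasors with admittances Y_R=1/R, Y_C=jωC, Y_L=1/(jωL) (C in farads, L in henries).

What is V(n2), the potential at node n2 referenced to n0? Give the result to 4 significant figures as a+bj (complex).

0.04581-1.721j V

MNA unknowns: 2 node voltages V₁..V_2
R1: Y=0.004950+0.000j on G[2,1]
R2: Y=0.0008929+0.000j on G[0,1]
R3: Y=0.0005814+0.000j on G[1,2]
C1: Y=0.000+0.02889j on G[2,0]
I1: z[1]−=0.358, z[2]+=0.358
solve → V1=-55.68-1.482j, V2=0.04581-1.721j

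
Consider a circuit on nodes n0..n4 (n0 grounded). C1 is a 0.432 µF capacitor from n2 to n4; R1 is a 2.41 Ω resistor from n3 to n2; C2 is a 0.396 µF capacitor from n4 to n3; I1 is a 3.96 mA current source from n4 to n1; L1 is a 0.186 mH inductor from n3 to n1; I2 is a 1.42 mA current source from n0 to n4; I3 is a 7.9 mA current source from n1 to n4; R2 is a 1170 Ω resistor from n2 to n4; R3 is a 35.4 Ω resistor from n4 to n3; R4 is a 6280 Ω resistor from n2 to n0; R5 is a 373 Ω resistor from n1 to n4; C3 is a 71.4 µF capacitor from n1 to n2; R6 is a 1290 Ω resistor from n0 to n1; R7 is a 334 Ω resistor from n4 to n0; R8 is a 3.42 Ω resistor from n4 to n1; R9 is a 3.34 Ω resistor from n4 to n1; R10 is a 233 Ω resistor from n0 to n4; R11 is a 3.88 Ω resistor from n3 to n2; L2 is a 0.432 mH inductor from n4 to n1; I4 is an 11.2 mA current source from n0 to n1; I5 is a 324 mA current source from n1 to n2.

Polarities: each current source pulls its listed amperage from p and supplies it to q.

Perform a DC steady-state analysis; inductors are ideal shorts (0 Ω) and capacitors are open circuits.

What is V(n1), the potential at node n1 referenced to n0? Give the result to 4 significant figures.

Apply KCL at each of the 4 non-ground nodes and solve the resulting linear system.
Node n1: branches {I1, L1, I3, R5, C3, R6, R8, R9, L2, I4, I5} → V_1 = 1.526
Node n2: branches {C1, R1, R2, R4, C3, R11, I5} → V_2 = 2.006
Node n3: branches {R1, C2, L1, R3, R11} → V_3 = 1.526
Node n4: branches {C1, C2, I1, I2, I3, R2, R3, R5, R7, R8, R9, R10, L2} → V_4 = 1.526
Source currents: i(L1)=0.3233, i(L2)=-0.005347

1.526 V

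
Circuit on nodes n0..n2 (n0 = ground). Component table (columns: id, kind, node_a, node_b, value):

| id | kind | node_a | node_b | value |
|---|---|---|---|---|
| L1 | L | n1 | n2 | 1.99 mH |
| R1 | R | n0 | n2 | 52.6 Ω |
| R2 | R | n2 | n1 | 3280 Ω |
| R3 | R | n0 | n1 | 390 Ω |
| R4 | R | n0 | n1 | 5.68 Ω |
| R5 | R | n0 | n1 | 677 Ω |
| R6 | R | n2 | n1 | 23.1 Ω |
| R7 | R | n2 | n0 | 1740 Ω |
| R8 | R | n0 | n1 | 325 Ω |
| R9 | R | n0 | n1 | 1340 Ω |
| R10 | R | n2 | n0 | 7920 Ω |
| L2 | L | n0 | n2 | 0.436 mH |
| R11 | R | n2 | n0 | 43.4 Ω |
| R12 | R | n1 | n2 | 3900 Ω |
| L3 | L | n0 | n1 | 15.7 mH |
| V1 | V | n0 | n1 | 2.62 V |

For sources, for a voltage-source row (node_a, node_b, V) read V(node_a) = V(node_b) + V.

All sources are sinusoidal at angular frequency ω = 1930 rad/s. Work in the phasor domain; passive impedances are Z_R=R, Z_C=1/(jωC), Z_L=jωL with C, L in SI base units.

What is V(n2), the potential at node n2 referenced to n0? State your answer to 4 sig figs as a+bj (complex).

-0.4739-0.05097j V

Element admittances at ω=1930 rad/s:
  Y(L1) = 0.000-0.2604j S between n1,n2
  Y(R1) = 0.01901+0.000j S between n0,n2
  Y(R2) = 0.0003049+0.000j S between n2,n1
  Y(R3) = 0.002564+0.000j S between n0,n1
  Y(R4) = 0.1761+0.000j S between n0,n1
  Y(R5) = 0.001477+0.000j S between n0,n1
  Y(R6) = 0.04329+0.000j S between n2,n1
  Y(R7) = 0.0005747+0.000j S between n2,n0
  Y(R8) = 0.003077+0.000j S between n0,n1
  Y(R9) = 0.0007463+0.000j S between n0,n1
  Y(R10) = 0.0001263+0.000j S between n2,n0
  Y(L2) = 0.000-1.188j S between n0,n2
  Y(R11) = 0.02304+0.000j S between n2,n0
  Y(R12) = 0.0002564+0.000j S between n1,n2
  Y(L3) = 0.000-0.03300j S between n0,n1
  V1: constraint V(n0)−V(n1) = 2.62
Assemble and solve the 3×3 MNA system:
  V(n1)=-2.620+0.000j  V(n2)=-0.4739-0.05097j
  i(V1)=-0.5627+0.6475j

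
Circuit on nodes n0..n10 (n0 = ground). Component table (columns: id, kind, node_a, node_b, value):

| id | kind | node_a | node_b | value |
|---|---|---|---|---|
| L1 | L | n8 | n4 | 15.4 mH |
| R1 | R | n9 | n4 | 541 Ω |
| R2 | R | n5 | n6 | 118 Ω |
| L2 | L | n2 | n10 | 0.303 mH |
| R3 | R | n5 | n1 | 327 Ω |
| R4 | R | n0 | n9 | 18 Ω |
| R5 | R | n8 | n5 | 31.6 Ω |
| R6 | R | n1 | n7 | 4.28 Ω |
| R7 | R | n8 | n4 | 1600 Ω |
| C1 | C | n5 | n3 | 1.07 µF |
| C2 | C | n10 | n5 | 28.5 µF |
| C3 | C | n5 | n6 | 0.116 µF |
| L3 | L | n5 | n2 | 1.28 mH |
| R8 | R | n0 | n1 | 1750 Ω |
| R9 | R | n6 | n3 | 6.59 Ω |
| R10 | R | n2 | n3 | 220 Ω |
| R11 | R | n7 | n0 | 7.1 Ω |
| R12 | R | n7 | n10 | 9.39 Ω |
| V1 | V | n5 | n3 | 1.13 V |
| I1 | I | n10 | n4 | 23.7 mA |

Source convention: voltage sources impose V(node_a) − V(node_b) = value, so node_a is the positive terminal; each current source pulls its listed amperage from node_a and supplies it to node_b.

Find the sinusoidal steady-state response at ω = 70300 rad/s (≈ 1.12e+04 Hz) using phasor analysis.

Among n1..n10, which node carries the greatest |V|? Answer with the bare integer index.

Element admittances at ω=70300 rad/s:
  Y(L1) = 0.000-0.0009237j S between n8,n4
  Y(R1) = 0.001848+0.000j S between n9,n4
  Y(R2) = 0.008475+0.000j S between n5,n6
  Y(L2) = 0.000-0.04695j S between n2,n10
  Y(R3) = 0.003058+0.000j S between n5,n1
  Y(R4) = 0.05556+0.000j S between n0,n9
  Y(R5) = 0.03165+0.000j S between n8,n5
  Y(R6) = 0.2336+0.000j S between n1,n7
  Y(R7) = 0.0006250+0.000j S between n8,n4
  Y(C1) = 0.000+0.07522j S between n5,n3
  Y(C2) = 0.000+2.004j S between n10,n5
  Y(C3) = 0.000+0.008155j S between n5,n6
  Y(L3) = 0.000-0.01111j S between n5,n2
  Y(R8) = 0.0005714+0.000j S between n0,n1
  Y(R9) = 0.1517+0.000j S between n6,n3
  Y(R10) = 0.004545+0.000j S between n2,n3
  Y(R11) = 0.1408+0.000j S between n7,n0
  Y(R12) = 0.1065+0.000j S between n7,n10
  V1: constraint V(n5)−V(n3) = 1.13
  I1: injects 0.0237 A into n4 (from n10)
Assemble and solve the 11×11 MNA system:
  V(n1)=-0.1091-0.04080j  V(n2)=-0.2534-0.1812j  V(n3)=-1.379-0.09836j  V(n4)=8.502+3.174j  V(n5)=-0.2493-0.09836j  V(n6)=-1.317-0.04403j  V(n7)=-0.1075-0.04015j  V(n8)=0.01905-0.2778j  V(n9)=0.2738+0.1022j  V(n10)=-0.2463-0.09182j
  i(V1)=-0.01461-0.09287j

4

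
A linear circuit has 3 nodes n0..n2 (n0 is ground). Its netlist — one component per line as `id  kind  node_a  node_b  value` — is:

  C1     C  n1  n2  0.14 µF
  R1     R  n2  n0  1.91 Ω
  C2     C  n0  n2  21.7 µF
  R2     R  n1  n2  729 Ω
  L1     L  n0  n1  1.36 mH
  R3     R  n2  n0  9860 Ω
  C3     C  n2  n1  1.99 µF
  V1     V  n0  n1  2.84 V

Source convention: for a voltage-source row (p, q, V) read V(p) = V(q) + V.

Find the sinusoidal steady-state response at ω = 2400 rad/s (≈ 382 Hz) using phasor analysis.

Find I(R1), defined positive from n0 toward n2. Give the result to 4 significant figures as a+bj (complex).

0.005398+0.01389j A

Element admittances at ω=2400 rad/s:
  Y(C1) = 0.000+0.0003360j S between n1,n2
  Y(R1) = 0.5236+0.000j S between n2,n0
  Y(C2) = 0.000+0.05208j S between n0,n2
  Y(R2) = 0.001372+0.000j S between n1,n2
  Y(L1) = 0.000-0.3064j S between n0,n1
  Y(R3) = 0.0001014+0.000j S between n2,n0
  Y(C3) = 0.000+0.004776j S between n2,n1
  V1: constraint V(n0)−V(n1) = 2.84
Assemble and solve the 3×3 MNA system:
  V(n1)=-2.840+0.000j  V(n2)=-0.01031-0.02653j
  i(V1)=-0.004017+0.8557j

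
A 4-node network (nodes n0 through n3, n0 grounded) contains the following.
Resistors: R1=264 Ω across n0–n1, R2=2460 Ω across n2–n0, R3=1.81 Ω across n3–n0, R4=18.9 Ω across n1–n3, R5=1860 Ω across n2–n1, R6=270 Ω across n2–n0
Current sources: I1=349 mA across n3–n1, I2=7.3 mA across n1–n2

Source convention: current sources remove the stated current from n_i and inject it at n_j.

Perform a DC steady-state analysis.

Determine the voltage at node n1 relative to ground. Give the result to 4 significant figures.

Element admittances at DC:
  Y(R1) = 0.003788 S between n0,n1
  Y(R2) = 0.0004065 S between n2,n0
  I1: injects 0.349 A into n1 (from n3)
  Y(R3) = 0.5525 S between n3,n0
  Y(R4) = 0.05291 S between n1,n3
  Y(R5) = 0.0005376 S between n2,n1
  Y(R6) = 0.003704 S between n2,n0
  I2: injects 0.0073 A into n2 (from n1)
Assemble and solve the 3×3 MNA system:
  V(n1)=5.938  V(n2)=2.258  V(n3)=-0.05751

5.938 V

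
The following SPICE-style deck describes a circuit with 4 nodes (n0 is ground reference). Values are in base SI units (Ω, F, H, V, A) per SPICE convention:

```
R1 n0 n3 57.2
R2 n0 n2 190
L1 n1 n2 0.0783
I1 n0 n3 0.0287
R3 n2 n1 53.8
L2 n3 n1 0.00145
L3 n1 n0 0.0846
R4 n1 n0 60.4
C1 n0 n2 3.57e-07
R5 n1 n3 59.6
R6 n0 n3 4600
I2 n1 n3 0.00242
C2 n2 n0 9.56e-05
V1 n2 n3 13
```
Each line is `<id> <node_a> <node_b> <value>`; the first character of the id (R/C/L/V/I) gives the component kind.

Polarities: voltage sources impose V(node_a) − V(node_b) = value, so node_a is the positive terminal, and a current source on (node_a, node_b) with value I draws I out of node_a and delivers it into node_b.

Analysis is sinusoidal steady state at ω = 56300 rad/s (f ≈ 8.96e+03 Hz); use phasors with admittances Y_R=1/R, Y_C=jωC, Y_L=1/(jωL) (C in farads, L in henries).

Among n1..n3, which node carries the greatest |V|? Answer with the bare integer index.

Element admittances at ω=56300 rad/s:
  Y(R1) = 0.01748+0.000j S between n0,n3
  Y(R2) = 0.005263+0.000j S between n0,n2
  Y(L1) = 0.000-0.0002268j S between n1,n2
  I1: injects 0.0287 A into n3 (from n0)
  Y(R3) = 0.01859+0.000j S between n2,n1
  Y(L2) = 0.000-0.01225j S between n3,n1
  Y(L3) = 0.000-0.0002100j S between n1,n0
  Y(R4) = 0.01656+0.000j S between n1,n0
  Y(C1) = 0.000+0.02010j S between n0,n2
  Y(R5) = 0.01678+0.000j S between n1,n3
  Y(R6) = 0.0002174+0.000j S between n0,n3
  I2: injects 0.00242 A into n3 (from n1)
  Y(C2) = 0.000+5.382j S between n2,n0
  V1: constraint V(n2)−V(n3) = 13
Assemble and solve the 4×4 MNA system:
  V(n1)=-4.724+1.872j  V(n2)=-0.005655-0.06233j  V(n3)=-13.01-0.06233j
  i(V1)=-0.4240+0.06790j

3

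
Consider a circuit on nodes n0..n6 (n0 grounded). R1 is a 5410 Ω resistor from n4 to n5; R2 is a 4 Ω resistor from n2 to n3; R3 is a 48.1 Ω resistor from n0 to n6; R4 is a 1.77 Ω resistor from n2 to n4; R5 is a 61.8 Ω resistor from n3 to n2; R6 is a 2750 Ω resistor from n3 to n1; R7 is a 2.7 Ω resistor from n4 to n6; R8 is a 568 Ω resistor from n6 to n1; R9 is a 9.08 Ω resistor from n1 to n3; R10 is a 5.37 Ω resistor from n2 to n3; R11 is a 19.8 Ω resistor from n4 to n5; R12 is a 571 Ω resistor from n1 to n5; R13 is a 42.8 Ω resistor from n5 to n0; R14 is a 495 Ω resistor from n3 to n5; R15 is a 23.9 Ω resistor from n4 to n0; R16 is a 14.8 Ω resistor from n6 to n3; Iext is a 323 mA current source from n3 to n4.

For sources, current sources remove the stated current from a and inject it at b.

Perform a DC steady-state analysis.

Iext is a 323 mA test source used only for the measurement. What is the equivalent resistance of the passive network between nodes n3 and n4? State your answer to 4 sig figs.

Element admittances at DC:
  Y(R1) = 0.0001848 S between n4,n5
  Y(R2) = 0.2500 S between n2,n3
  Y(R3) = 0.02079 S between n0,n6
  Y(R4) = 0.5650 S between n2,n4
  Y(R5) = 0.01618 S between n3,n2
  Y(R6) = 0.0003636 S between n3,n1
  Y(R7) = 0.3704 S between n4,n6
  Y(R8) = 0.001761 S between n6,n1
  Y(R9) = 0.1101 S between n1,n3
  Y(R10) = 0.1862 S between n2,n3
  Y(R11) = 0.05051 S between n4,n5
  Y(R12) = 0.001751 S between n1,n5
  Y(R13) = 0.02336 S between n5,n0
  Y(R14) = 0.002020 S between n3,n5
  Y(R15) = 0.04184 S between n4,n0
  Y(R16) = 0.06757 S between n6,n3
  Iext: injects 0.323 A into n4 (from n3)
Assemble and solve the 6×6 MNA system:
  V(n1)=-0.9463  V(n2)=-0.4022  V(n3)=-0.9746  V(n4)=0.05607  V(n5)=-0.01007  V(n6)=-0.1015

R_eq = 3.191 Ω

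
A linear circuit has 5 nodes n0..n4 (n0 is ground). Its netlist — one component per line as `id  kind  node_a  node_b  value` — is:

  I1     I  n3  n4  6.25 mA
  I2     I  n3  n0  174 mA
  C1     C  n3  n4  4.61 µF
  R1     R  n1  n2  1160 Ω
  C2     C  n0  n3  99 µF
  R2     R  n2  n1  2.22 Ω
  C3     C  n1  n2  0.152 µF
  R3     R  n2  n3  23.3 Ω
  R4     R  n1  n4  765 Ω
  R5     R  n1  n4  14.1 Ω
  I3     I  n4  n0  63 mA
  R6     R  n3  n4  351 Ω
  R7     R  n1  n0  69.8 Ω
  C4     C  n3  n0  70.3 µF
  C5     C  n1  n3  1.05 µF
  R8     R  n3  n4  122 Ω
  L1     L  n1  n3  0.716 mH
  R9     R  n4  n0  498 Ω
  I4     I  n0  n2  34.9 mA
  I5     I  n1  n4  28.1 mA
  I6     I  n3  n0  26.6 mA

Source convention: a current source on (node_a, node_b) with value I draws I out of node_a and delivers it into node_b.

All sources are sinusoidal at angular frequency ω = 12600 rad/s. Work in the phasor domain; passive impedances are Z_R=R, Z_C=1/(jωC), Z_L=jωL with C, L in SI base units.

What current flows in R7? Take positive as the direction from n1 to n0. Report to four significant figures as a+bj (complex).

MNA unknowns: 4 node voltages V₁..V_4
I1: z[3]−=0.00625, z[4]+=0.00625
I2: z[3]−=0.174, z[0]+=0.174
C1: Y=0.000+0.05809j on G[3,4]
R1: Y=0.0008621+0.000j on G[1,2]
C2: Y=0.000+1.247j on G[0,3]
R2: Y=0.4505+0.000j on G[2,1]
C3: Y=0.000+0.001915j on G[1,2]
R3: Y=0.04292+0.000j on G[2,3]
R4: Y=0.001307+0.000j on G[1,4]
R5: Y=0.07092+0.000j on G[1,4]
I3: z[4]−=0.063, z[0]+=0.063
R6: Y=0.002849+0.000j on G[3,4]
R7: Y=0.01433+0.000j on G[1,0]
C4: Y=0.000+0.8858j on G[3,0]
C5: Y=0.000+0.01323j on G[1,3]
R8: Y=0.008197+0.000j on G[3,4]
L1: Y=0.000-0.1108j on G[1,3]
R9: Y=0.002008+0.000j on G[4,0]
I4: z[0]−=0.0349, z[2]+=0.0349
I5: z[1]−=0.0281, z[4]+=0.0281
I6: z[3]−=0.0266, z[0]+=0.0266
solve → V1=-0.1488+0.09922j, V2=-0.06535+0.09948j, V3=-0.0009628+0.1059j, V4=-0.3198+0.3149j

-0.002132+0.001422j A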